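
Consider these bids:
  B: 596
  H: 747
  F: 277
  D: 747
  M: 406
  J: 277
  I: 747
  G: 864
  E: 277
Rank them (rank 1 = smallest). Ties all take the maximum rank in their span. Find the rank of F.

3

Sorted (ascending): 277, 277, 277, 406, 596, 747, 747, 747, 864
The 3 values of 277 occupy positions 1–3 → each gets rank 3.
The 3 values of 747 occupy positions 6–8 → each gets rank 8.
F has value 277 → rank 3.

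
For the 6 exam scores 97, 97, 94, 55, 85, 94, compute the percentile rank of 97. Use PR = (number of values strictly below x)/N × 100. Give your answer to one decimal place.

66.7

N = 6.
Strictly below 97: 4. Equal to 97: 2.
PR = 4/6 × 100 = 66.7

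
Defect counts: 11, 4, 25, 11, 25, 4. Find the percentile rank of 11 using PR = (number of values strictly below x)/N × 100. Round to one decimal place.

N = 6.
Strictly below 11: 2. Equal to 11: 2.
PR = 2/6 × 100 = 33.3

33.3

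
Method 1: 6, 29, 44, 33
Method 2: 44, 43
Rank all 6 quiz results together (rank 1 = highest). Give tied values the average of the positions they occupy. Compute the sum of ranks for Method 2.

4.5

Sorted (descending): 44, 44, 43, 33, 29, 6
The 2 values of 44 occupy positions 1–2 → average rank (1+2)/2 = 1.5.
Method 2 values → pooled ranks: 44→1.5, 43→3
Rank sum = 1.5 + 3 = 4.5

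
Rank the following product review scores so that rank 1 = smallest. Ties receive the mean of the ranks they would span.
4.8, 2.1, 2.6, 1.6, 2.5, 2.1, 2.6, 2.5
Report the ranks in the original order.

Sorted (ascending): 1.6, 2.1, 2.1, 2.5, 2.5, 2.6, 2.6, 4.8
The 2 values of 2.1 occupy positions 2–3 → average rank (2+3)/2 = 2.5.
The 2 values of 2.5 occupy positions 4–5 → average rank (4+5)/2 = 4.5.
The 2 values of 2.6 occupy positions 6–7 → average rank (6+7)/2 = 6.5.

8, 2.5, 6.5, 1, 4.5, 2.5, 6.5, 4.5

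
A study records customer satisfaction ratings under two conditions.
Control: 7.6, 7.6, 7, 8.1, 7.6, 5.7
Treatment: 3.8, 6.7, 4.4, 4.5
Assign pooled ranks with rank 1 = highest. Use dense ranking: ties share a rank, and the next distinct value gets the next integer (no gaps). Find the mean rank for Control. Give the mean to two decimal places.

Sorted (descending): 8.1, 7.6, 7.6, 7.6, 7, 6.7, 5.7, 4.5, 4.4, 3.8
The 3 values of 7.6 share dense rank 2.
Remaining distinct values take the next consecutive integers.
Control values → pooled ranks: 7.6→2, 7.6→2, 7→3, 8.1→1, 7.6→2, 5.7→5
Mean rank = (2 + 2 + 3 + 1 + 2 + 5) / 6 = 2.50

2.50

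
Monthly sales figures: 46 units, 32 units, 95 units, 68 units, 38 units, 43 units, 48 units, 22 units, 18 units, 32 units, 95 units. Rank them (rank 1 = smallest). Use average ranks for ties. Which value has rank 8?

Sorted (ascending): 18, 22, 32, 32, 38, 43, 46, 48, 68, 95, 95
The 2 values of 32 occupy positions 3–4 → average rank (3+4)/2 = 3.5.
The 2 values of 95 occupy positions 10–11 → average rank (10+11)/2 = 10.5.
Rank 8 → value 48.

48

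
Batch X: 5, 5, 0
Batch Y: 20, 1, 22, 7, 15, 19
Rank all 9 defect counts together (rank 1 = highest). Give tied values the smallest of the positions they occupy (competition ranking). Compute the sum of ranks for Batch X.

21

Sorted (descending): 22, 20, 19, 15, 7, 5, 5, 1, 0
The 2 values of 5 occupy positions 6–7 → each gets rank 6.
Batch X values → pooled ranks: 5→6, 5→6, 0→9
Rank sum = 6 + 6 + 9 = 21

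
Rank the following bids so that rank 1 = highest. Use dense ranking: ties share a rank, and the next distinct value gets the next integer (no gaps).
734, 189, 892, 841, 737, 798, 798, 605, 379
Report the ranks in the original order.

Sorted (descending): 892, 841, 798, 798, 737, 734, 605, 379, 189
The 2 values of 798 share dense rank 3.
Remaining distinct values take the next consecutive integers.

5, 8, 1, 2, 4, 3, 3, 6, 7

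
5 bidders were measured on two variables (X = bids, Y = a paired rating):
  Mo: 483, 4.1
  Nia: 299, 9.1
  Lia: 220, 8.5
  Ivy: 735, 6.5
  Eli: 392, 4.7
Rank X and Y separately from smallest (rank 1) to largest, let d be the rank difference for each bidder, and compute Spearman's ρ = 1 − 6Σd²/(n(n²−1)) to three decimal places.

-0.600

Ranks of variable 1: 4, 2, 1, 5, 3
Ranks of variable 2: 1, 5, 4, 3, 2
d = r₁ − r₂: 3, -3, -3, 2, 1
d²: 9, 9, 9, 4, 1; Σd² = 32
ρ = 1 − 6·32/(5·24) = 1 − 192/120 = -0.600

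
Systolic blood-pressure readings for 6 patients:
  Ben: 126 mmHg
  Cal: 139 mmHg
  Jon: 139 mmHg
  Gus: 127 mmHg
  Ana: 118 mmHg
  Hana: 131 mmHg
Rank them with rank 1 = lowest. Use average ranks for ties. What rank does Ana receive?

1

Sorted (ascending): 118, 126, 127, 131, 139, 139
The 2 values of 139 occupy positions 5–6 → average rank (5+6)/2 = 5.5.
Ana has value 118 mmHg → rank 1.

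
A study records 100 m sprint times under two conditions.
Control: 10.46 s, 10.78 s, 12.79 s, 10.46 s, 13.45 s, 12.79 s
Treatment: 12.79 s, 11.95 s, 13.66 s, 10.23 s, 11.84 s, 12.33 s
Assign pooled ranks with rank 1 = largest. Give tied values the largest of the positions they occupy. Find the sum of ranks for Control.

Sorted (descending): 13.66, 13.45, 12.79, 12.79, 12.79, 12.33, 11.95, 11.84, 10.78, 10.46, 10.46, 10.23
The 3 values of 12.79 occupy positions 3–5 → each gets rank 5.
The 2 values of 10.46 occupy positions 10–11 → each gets rank 11.
Control values → pooled ranks: 10.46→11, 10.78→9, 12.79→5, 10.46→11, 13.45→2, 12.79→5
Rank sum = 11 + 9 + 5 + 11 + 2 + 5 = 43

43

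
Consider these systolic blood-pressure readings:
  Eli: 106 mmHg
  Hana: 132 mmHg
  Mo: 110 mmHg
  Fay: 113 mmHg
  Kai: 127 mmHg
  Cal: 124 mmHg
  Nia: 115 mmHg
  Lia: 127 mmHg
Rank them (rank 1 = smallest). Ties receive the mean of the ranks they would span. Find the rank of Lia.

6.5

Sorted (ascending): 106, 110, 113, 115, 124, 127, 127, 132
The 2 values of 127 occupy positions 6–7 → average rank (6+7)/2 = 6.5.
Lia has value 127 mmHg → rank 6.5.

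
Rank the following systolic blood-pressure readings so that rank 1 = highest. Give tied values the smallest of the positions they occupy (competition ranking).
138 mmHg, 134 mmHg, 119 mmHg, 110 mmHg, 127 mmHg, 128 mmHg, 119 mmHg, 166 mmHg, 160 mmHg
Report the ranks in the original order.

Sorted (descending): 166, 160, 138, 134, 128, 127, 119, 119, 110
The 2 values of 119 occupy positions 7–8 → each gets rank 7.

3, 4, 7, 9, 6, 5, 7, 1, 2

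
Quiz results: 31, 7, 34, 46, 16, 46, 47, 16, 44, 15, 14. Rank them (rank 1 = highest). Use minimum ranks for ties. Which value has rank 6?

31

Sorted (descending): 47, 46, 46, 44, 34, 31, 16, 16, 15, 14, 7
The 2 values of 46 occupy positions 2–3 → each gets rank 2.
The 2 values of 16 occupy positions 7–8 → each gets rank 7.
Rank 6 → value 31.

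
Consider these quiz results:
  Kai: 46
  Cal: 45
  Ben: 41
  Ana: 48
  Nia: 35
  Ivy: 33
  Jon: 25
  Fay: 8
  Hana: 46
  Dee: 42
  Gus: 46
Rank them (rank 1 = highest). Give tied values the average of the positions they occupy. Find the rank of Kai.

3

Sorted (descending): 48, 46, 46, 46, 45, 42, 41, 35, 33, 25, 8
The 3 values of 46 occupy positions 2–4 → average rank 3.
Kai has value 46 → rank 3.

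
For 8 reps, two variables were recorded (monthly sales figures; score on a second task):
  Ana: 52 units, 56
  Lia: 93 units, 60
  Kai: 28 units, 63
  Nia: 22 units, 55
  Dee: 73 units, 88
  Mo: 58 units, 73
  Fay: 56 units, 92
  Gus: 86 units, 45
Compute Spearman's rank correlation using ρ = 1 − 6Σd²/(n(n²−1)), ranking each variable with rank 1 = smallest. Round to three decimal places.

Ranks of variable 1: 3, 8, 2, 1, 6, 5, 4, 7
Ranks of variable 2: 3, 4, 5, 2, 7, 6, 8, 1
d = r₁ − r₂: 0, 4, -3, -1, -1, -1, -4, 6
d²: 0, 16, 9, 1, 1, 1, 16, 36; Σd² = 80
ρ = 1 − 6·80/(8·63) = 1 − 480/504 = 0.048

0.048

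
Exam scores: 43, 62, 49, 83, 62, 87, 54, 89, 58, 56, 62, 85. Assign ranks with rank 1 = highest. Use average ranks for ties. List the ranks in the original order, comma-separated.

Sorted (descending): 89, 87, 85, 83, 62, 62, 62, 58, 56, 54, 49, 43
The 3 values of 62 occupy positions 5–7 → average rank 6.

12, 6, 11, 4, 6, 2, 10, 1, 8, 9, 6, 3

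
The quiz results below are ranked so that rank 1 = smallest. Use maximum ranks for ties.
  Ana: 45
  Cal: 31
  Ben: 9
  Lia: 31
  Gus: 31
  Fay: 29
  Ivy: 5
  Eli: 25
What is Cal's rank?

Sorted (ascending): 5, 9, 25, 29, 31, 31, 31, 45
The 3 values of 31 occupy positions 5–7 → each gets rank 7.
Cal has value 31 → rank 7.

7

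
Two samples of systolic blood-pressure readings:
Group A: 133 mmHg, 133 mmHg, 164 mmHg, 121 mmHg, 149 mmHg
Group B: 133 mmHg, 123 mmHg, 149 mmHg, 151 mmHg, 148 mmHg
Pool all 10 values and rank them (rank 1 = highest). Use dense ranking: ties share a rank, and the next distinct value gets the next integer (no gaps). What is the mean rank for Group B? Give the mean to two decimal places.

Sorted (descending): 164, 151, 149, 149, 148, 133, 133, 133, 123, 121
The 2 values of 149 share dense rank 3.
The 3 values of 133 share dense rank 5.
Remaining distinct values take the next consecutive integers.
Group B values → pooled ranks: 133→5, 123→6, 149→3, 151→2, 148→4
Mean rank = (5 + 6 + 3 + 2 + 4) / 5 = 4.00

4.00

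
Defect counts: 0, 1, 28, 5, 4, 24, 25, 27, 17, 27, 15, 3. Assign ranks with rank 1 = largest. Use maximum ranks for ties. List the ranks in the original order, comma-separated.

Sorted (descending): 28, 27, 27, 25, 24, 17, 15, 5, 4, 3, 1, 0
The 2 values of 27 occupy positions 2–3 → each gets rank 3.

12, 11, 1, 8, 9, 5, 4, 3, 6, 3, 7, 10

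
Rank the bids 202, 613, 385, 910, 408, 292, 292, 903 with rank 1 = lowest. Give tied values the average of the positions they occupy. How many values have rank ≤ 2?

1

Sorted (ascending): 202, 292, 292, 385, 408, 613, 903, 910
The 2 values of 292 occupy positions 2–3 → average rank (2+3)/2 = 2.5.
Ranks ≤ 2: {1} → 1 value.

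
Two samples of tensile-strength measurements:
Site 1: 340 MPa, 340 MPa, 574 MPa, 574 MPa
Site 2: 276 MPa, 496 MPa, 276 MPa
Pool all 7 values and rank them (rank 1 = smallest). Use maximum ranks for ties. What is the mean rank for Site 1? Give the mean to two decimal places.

5.50

Sorted (ascending): 276, 276, 340, 340, 496, 574, 574
The 2 values of 276 occupy positions 1–2 → each gets rank 2.
The 2 values of 340 occupy positions 3–4 → each gets rank 4.
The 2 values of 574 occupy positions 6–7 → each gets rank 7.
Site 1 values → pooled ranks: 340→4, 340→4, 574→7, 574→7
Mean rank = (4 + 4 + 7 + 7) / 4 = 5.50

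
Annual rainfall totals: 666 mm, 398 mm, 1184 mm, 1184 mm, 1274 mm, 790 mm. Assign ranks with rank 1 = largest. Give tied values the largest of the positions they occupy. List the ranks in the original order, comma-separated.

5, 6, 3, 3, 1, 4

Sorted (descending): 1274, 1184, 1184, 790, 666, 398
The 2 values of 1184 occupy positions 2–3 → each gets rank 3.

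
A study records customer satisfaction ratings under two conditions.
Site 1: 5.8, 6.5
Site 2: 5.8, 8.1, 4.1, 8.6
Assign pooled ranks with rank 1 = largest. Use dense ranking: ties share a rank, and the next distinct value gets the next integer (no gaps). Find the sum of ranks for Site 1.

Sorted (descending): 8.6, 8.1, 6.5, 5.8, 5.8, 4.1
The 2 values of 5.8 share dense rank 4.
Remaining distinct values take the next consecutive integers.
Site 1 values → pooled ranks: 5.8→4, 6.5→3
Rank sum = 4 + 3 = 7

7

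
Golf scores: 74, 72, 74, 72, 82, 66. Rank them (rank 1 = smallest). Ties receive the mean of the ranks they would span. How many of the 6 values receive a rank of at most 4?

3

Sorted (ascending): 66, 72, 72, 74, 74, 82
The 2 values of 72 occupy positions 2–3 → average rank (2+3)/2 = 2.5.
The 2 values of 74 occupy positions 4–5 → average rank (4+5)/2 = 4.5.
Ranks ≤ 4: {1, 2.5, 2.5} → 3 values.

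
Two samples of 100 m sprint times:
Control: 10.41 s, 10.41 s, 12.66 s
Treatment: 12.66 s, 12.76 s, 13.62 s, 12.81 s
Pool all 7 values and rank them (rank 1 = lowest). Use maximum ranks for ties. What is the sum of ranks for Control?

8

Sorted (ascending): 10.41, 10.41, 12.66, 12.66, 12.76, 12.81, 13.62
The 2 values of 10.41 occupy positions 1–2 → each gets rank 2.
The 2 values of 12.66 occupy positions 3–4 → each gets rank 4.
Control values → pooled ranks: 10.41→2, 10.41→2, 12.66→4
Rank sum = 2 + 2 + 4 = 8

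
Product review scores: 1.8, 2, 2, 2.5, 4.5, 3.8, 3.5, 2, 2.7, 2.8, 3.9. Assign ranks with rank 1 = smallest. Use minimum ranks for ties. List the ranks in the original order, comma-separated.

Sorted (ascending): 1.8, 2, 2, 2, 2.5, 2.7, 2.8, 3.5, 3.8, 3.9, 4.5
The 3 values of 2 occupy positions 2–4 → each gets rank 2.

1, 2, 2, 5, 11, 9, 8, 2, 6, 7, 10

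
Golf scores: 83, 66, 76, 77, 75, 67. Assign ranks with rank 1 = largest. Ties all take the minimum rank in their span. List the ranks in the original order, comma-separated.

Sorted (descending): 83, 77, 76, 75, 67, 66
No ties — each value takes its position as its rank.

1, 6, 3, 2, 4, 5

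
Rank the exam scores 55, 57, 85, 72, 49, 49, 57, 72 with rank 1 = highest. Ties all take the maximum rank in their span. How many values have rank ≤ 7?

6

Sorted (descending): 85, 72, 72, 57, 57, 55, 49, 49
The 2 values of 72 occupy positions 2–3 → each gets rank 3.
The 2 values of 57 occupy positions 4–5 → each gets rank 5.
The 2 values of 49 occupy positions 7–8 → each gets rank 8.
Ranks ≤ 7: {1, 3, 3, 5, 5, 6} → 6 values.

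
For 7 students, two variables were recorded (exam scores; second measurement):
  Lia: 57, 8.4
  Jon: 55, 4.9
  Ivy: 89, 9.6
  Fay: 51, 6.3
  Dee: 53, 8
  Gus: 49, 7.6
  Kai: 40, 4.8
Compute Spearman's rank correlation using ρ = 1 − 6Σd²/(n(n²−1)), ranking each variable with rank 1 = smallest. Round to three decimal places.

0.750

Ranks of variable 1: 6, 5, 7, 3, 4, 2, 1
Ranks of variable 2: 6, 2, 7, 3, 5, 4, 1
d = r₁ − r₂: 0, 3, 0, 0, -1, -2, 0
d²: 0, 9, 0, 0, 1, 4, 0; Σd² = 14
ρ = 1 − 6·14/(7·48) = 1 − 84/336 = 0.750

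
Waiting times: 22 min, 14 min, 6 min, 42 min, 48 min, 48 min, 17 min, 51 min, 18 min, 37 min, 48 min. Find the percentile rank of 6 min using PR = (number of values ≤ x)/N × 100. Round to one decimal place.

N = 11.
Strictly below 6: 0. Equal to 6: 1.
PR = 1/11 × 100 = 9.1

9.1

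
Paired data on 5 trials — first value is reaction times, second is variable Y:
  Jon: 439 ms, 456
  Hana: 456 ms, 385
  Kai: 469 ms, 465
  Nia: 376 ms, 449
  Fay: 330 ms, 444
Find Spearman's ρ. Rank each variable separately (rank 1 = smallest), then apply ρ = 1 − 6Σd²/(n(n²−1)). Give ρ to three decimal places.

0.400

Ranks of variable 1: 3, 4, 5, 2, 1
Ranks of variable 2: 4, 1, 5, 3, 2
d = r₁ − r₂: -1, 3, 0, -1, -1
d²: 1, 9, 0, 1, 1; Σd² = 12
ρ = 1 − 6·12/(5·24) = 1 − 72/120 = 0.400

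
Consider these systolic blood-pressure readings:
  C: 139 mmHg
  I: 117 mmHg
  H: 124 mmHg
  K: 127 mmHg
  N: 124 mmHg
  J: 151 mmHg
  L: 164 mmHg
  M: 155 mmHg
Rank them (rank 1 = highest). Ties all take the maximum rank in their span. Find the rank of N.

Sorted (descending): 164, 155, 151, 139, 127, 124, 124, 117
The 2 values of 124 occupy positions 6–7 → each gets rank 7.
N has value 124 mmHg → rank 7.

7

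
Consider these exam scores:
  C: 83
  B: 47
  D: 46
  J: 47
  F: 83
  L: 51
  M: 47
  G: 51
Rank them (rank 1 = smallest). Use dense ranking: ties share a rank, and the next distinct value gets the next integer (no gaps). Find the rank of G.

3

Sorted (ascending): 46, 47, 47, 47, 51, 51, 83, 83
The 3 values of 47 share dense rank 2.
The 2 values of 51 share dense rank 3.
The 2 values of 83 share dense rank 4.
Remaining distinct values take the next consecutive integers.
G has value 51 → rank 3.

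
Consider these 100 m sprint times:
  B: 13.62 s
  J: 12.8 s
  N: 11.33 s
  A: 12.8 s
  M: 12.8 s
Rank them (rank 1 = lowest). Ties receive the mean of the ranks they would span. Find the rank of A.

Sorted (ascending): 11.33, 12.8, 12.8, 12.8, 13.62
The 3 values of 12.8 occupy positions 2–4 → average rank 3.
A has value 12.8 s → rank 3.

3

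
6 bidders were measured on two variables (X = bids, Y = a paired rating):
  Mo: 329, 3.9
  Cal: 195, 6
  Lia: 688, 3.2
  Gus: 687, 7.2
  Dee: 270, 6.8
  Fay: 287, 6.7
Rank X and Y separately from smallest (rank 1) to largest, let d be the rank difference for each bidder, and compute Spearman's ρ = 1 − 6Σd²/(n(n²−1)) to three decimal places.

Ranks of variable 1: 4, 1, 6, 5, 2, 3
Ranks of variable 2: 2, 3, 1, 6, 5, 4
d = r₁ − r₂: 2, -2, 5, -1, -3, -1
d²: 4, 4, 25, 1, 9, 1; Σd² = 44
ρ = 1 − 6·44/(6·35) = 1 − 264/210 = -0.257

-0.257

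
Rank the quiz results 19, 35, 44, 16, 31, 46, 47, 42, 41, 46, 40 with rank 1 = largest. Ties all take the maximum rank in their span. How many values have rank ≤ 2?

Sorted (descending): 47, 46, 46, 44, 42, 41, 40, 35, 31, 19, 16
The 2 values of 46 occupy positions 2–3 → each gets rank 3.
Ranks ≤ 2: {1} → 1 value.

1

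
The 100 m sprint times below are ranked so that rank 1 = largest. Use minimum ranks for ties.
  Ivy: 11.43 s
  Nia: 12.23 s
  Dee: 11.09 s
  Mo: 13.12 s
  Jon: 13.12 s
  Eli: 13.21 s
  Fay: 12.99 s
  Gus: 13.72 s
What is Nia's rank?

Sorted (descending): 13.72, 13.21, 13.12, 13.12, 12.99, 12.23, 11.43, 11.09
The 2 values of 13.12 occupy positions 3–4 → each gets rank 3.
Nia has value 12.23 s → rank 6.

6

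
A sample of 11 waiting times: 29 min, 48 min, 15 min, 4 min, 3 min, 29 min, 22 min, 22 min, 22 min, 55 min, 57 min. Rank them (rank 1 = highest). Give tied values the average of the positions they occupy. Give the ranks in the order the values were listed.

Sorted (descending): 57, 55, 48, 29, 29, 22, 22, 22, 15, 4, 3
The 2 values of 29 occupy positions 4–5 → average rank (4+5)/2 = 4.5.
The 3 values of 22 occupy positions 6–8 → average rank 7.

4.5, 3, 9, 10, 11, 4.5, 7, 7, 7, 2, 1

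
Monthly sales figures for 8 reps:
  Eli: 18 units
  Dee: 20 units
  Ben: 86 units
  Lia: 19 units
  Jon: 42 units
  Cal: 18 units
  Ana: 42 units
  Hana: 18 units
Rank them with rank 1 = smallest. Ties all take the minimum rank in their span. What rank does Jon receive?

Sorted (ascending): 18, 18, 18, 19, 20, 42, 42, 86
The 3 values of 18 occupy positions 1–3 → each gets rank 1.
The 2 values of 42 occupy positions 6–7 → each gets rank 6.
Jon has value 42 units → rank 6.

6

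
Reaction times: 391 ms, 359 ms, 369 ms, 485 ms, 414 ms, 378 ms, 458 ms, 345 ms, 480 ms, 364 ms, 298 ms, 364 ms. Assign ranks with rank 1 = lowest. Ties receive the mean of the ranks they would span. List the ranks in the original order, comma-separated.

Sorted (ascending): 298, 345, 359, 364, 364, 369, 378, 391, 414, 458, 480, 485
The 2 values of 364 occupy positions 4–5 → average rank (4+5)/2 = 4.5.

8, 3, 6, 12, 9, 7, 10, 2, 11, 4.5, 1, 4.5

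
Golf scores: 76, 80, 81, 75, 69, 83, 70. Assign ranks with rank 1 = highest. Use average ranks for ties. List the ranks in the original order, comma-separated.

4, 3, 2, 5, 7, 1, 6

Sorted (descending): 83, 81, 80, 76, 75, 70, 69
No ties — each value takes its position as its rank.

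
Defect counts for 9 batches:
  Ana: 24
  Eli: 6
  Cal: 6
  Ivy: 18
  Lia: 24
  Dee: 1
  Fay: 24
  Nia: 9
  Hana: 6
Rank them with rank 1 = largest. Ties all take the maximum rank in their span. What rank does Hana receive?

8

Sorted (descending): 24, 24, 24, 18, 9, 6, 6, 6, 1
The 3 values of 24 occupy positions 1–3 → each gets rank 3.
The 3 values of 6 occupy positions 6–8 → each gets rank 8.
Hana has value 6 → rank 8.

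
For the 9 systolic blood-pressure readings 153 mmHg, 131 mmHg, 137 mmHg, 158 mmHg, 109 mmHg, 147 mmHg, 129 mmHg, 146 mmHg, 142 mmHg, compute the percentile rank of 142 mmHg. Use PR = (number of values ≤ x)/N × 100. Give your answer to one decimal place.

N = 9.
Strictly below 142: 4. Equal to 142: 1.
PR = 5/9 × 100 = 55.6

55.6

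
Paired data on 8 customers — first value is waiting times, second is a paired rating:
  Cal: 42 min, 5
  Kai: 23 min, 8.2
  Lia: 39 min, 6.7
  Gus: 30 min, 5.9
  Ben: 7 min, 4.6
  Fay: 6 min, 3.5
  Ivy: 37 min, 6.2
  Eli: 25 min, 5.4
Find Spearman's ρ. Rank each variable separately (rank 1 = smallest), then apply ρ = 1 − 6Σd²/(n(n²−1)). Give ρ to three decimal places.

Ranks of variable 1: 8, 3, 7, 5, 2, 1, 6, 4
Ranks of variable 2: 3, 8, 7, 5, 2, 1, 6, 4
d = r₁ − r₂: 5, -5, 0, 0, 0, 0, 0, 0
d²: 25, 25, 0, 0, 0, 0, 0, 0; Σd² = 50
ρ = 1 − 6·50/(8·63) = 1 − 300/504 = 0.405

0.405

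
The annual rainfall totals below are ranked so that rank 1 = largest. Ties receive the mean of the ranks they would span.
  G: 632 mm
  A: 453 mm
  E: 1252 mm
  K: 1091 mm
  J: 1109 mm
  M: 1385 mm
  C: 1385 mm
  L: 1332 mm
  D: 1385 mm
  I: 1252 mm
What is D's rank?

2

Sorted (descending): 1385, 1385, 1385, 1332, 1252, 1252, 1109, 1091, 632, 453
The 3 values of 1385 occupy positions 1–3 → average rank 2.
The 2 values of 1252 occupy positions 5–6 → average rank (5+6)/2 = 5.5.
D has value 1385 mm → rank 2.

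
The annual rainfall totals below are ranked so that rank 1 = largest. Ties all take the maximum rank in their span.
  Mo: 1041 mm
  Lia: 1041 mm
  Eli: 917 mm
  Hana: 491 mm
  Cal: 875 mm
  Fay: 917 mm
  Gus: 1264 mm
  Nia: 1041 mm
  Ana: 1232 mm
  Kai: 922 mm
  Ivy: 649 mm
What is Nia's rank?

5

Sorted (descending): 1264, 1232, 1041, 1041, 1041, 922, 917, 917, 875, 649, 491
The 3 values of 1041 occupy positions 3–5 → each gets rank 5.
The 2 values of 917 occupy positions 7–8 → each gets rank 8.
Nia has value 1041 mm → rank 5.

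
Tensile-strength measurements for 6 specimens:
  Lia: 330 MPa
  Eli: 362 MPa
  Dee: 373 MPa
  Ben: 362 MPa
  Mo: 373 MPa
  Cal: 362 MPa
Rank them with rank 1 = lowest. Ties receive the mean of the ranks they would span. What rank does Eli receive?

3

Sorted (ascending): 330, 362, 362, 362, 373, 373
The 3 values of 362 occupy positions 2–4 → average rank 3.
The 2 values of 373 occupy positions 5–6 → average rank (5+6)/2 = 5.5.
Eli has value 362 MPa → rank 3.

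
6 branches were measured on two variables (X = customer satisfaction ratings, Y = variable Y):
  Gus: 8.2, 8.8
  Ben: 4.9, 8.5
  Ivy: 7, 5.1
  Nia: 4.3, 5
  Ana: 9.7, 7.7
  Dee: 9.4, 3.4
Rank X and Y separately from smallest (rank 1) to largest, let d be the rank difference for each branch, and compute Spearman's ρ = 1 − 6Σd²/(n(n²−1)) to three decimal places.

0.029

Ranks of variable 1: 4, 2, 3, 1, 6, 5
Ranks of variable 2: 6, 5, 3, 2, 4, 1
d = r₁ − r₂: -2, -3, 0, -1, 2, 4
d²: 4, 9, 0, 1, 4, 16; Σd² = 34
ρ = 1 − 6·34/(6·35) = 1 − 204/210 = 0.029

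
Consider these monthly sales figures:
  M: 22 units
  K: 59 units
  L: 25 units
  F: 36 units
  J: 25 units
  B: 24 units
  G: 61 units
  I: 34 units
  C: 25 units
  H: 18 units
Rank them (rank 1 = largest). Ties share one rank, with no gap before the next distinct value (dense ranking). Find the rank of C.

Sorted (descending): 61, 59, 36, 34, 25, 25, 25, 24, 22, 18
The 3 values of 25 share dense rank 5.
Remaining distinct values take the next consecutive integers.
C has value 25 units → rank 5.

5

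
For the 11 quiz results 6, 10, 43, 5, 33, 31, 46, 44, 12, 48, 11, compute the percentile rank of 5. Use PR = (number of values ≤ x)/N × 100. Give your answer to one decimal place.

N = 11.
Strictly below 5: 0. Equal to 5: 1.
PR = 1/11 × 100 = 9.1

9.1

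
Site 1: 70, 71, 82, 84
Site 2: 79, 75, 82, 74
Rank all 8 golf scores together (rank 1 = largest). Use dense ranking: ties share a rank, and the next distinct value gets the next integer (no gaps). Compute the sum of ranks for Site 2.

Sorted (descending): 84, 82, 82, 79, 75, 74, 71, 70
The 2 values of 82 share dense rank 2.
Remaining distinct values take the next consecutive integers.
Site 2 values → pooled ranks: 79→3, 75→4, 82→2, 74→5
Rank sum = 3 + 4 + 2 + 5 = 14

14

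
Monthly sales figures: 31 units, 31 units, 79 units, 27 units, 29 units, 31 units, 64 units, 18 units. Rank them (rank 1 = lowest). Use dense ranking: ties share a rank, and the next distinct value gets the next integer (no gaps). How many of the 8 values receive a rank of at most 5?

7

Sorted (ascending): 18, 27, 29, 31, 31, 31, 64, 79
The 3 values of 31 share dense rank 4.
Remaining distinct values take the next consecutive integers.
Ranks ≤ 5: {1, 2, 3, 4, 4, 4, 5} → 7 values.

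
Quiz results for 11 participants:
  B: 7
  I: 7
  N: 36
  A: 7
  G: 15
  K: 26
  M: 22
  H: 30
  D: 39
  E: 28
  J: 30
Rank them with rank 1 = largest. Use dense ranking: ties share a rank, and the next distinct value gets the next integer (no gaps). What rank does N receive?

2

Sorted (descending): 39, 36, 30, 30, 28, 26, 22, 15, 7, 7, 7
The 2 values of 30 share dense rank 3.
The 3 values of 7 share dense rank 8.
Remaining distinct values take the next consecutive integers.
N has value 36 → rank 2.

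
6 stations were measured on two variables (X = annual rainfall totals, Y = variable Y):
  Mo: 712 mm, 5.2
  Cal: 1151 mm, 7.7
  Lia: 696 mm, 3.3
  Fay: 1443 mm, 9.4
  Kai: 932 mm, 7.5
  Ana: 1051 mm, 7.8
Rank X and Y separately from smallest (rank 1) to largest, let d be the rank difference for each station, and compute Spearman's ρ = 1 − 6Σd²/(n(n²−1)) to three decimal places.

Ranks of variable 1: 2, 5, 1, 6, 3, 4
Ranks of variable 2: 2, 4, 1, 6, 3, 5
d = r₁ − r₂: 0, 1, 0, 0, 0, -1
d²: 0, 1, 0, 0, 0, 1; Σd² = 2
ρ = 1 − 6·2/(6·35) = 1 − 12/210 = 0.943

0.943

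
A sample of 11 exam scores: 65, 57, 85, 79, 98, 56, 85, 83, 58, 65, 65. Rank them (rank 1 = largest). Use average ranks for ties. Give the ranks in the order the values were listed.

Sorted (descending): 98, 85, 85, 83, 79, 65, 65, 65, 58, 57, 56
The 2 values of 85 occupy positions 2–3 → average rank (2+3)/2 = 2.5.
The 3 values of 65 occupy positions 6–8 → average rank 7.

7, 10, 2.5, 5, 1, 11, 2.5, 4, 9, 7, 7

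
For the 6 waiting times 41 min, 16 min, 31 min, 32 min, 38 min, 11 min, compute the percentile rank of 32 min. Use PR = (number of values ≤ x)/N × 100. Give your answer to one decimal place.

66.7

N = 6.
Strictly below 32: 3. Equal to 32: 1.
PR = 4/6 × 100 = 66.7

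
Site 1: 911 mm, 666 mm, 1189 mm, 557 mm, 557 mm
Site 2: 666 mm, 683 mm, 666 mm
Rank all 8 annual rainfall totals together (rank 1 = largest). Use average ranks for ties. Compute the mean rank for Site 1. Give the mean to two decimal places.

Sorted (descending): 1189, 911, 683, 666, 666, 666, 557, 557
The 3 values of 666 occupy positions 4–6 → average rank 5.
The 2 values of 557 occupy positions 7–8 → average rank (7+8)/2 = 7.5.
Site 1 values → pooled ranks: 911→2, 666→5, 1189→1, 557→7.5, 557→7.5
Mean rank = (2 + 5 + 1 + 7.5 + 7.5) / 5 = 4.60

4.60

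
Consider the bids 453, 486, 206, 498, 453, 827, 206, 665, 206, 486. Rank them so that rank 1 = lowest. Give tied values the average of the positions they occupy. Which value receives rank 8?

Sorted (ascending): 206, 206, 206, 453, 453, 486, 486, 498, 665, 827
The 3 values of 206 occupy positions 1–3 → average rank 2.
The 2 values of 453 occupy positions 4–5 → average rank (4+5)/2 = 4.5.
The 2 values of 486 occupy positions 6–7 → average rank (6+7)/2 = 6.5.
Rank 8 → value 498.

498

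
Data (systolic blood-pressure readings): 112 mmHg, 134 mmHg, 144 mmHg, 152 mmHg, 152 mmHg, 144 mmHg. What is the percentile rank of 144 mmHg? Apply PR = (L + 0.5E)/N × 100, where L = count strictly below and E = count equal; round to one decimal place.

N = 6.
Strictly below 144: 2. Equal to 144: 2.
PR = (2 + 0.5·2)/6 × 100 = 50.0

50.0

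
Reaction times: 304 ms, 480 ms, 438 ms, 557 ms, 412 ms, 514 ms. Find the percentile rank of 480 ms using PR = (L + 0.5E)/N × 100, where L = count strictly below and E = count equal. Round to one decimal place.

58.3

N = 6.
Strictly below 480: 3. Equal to 480: 1.
PR = (3 + 0.5·1)/6 × 100 = 58.3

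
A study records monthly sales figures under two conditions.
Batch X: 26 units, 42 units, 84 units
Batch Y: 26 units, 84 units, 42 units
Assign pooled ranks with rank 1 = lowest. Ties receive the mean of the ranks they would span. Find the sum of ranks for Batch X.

Sorted (ascending): 26, 26, 42, 42, 84, 84
The 2 values of 26 occupy positions 1–2 → average rank (1+2)/2 = 1.5.
The 2 values of 42 occupy positions 3–4 → average rank (3+4)/2 = 3.5.
The 2 values of 84 occupy positions 5–6 → average rank (5+6)/2 = 5.5.
Batch X values → pooled ranks: 26→1.5, 42→3.5, 84→5.5
Rank sum = 1.5 + 3.5 + 5.5 = 10.5

10.5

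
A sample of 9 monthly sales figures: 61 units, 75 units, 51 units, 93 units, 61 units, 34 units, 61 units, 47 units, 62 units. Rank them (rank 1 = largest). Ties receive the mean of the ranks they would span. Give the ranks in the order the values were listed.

Sorted (descending): 93, 75, 62, 61, 61, 61, 51, 47, 34
The 3 values of 61 occupy positions 4–6 → average rank 5.

5, 2, 7, 1, 5, 9, 5, 8, 3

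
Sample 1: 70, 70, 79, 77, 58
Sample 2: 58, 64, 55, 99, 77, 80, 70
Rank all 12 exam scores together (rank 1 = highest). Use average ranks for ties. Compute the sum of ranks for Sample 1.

Sorted (descending): 99, 80, 79, 77, 77, 70, 70, 70, 64, 58, 58, 55
The 2 values of 77 occupy positions 4–5 → average rank (4+5)/2 = 4.5.
The 3 values of 70 occupy positions 6–8 → average rank 7.
The 2 values of 58 occupy positions 10–11 → average rank (10+11)/2 = 10.5.
Sample 1 values → pooled ranks: 70→7, 70→7, 79→3, 77→4.5, 58→10.5
Rank sum = 7 + 7 + 3 + 4.5 + 10.5 = 32

32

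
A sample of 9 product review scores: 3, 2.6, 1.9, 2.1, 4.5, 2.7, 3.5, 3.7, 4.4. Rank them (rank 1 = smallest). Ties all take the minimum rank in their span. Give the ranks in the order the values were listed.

5, 3, 1, 2, 9, 4, 6, 7, 8

Sorted (ascending): 1.9, 2.1, 2.6, 2.7, 3, 3.5, 3.7, 4.4, 4.5
No ties — each value takes its position as its rank.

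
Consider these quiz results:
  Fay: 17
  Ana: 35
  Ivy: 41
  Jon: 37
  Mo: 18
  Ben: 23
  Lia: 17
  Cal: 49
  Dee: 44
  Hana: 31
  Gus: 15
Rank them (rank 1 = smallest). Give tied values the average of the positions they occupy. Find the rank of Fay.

Sorted (ascending): 15, 17, 17, 18, 23, 31, 35, 37, 41, 44, 49
The 2 values of 17 occupy positions 2–3 → average rank (2+3)/2 = 2.5.
Fay has value 17 → rank 2.5.

2.5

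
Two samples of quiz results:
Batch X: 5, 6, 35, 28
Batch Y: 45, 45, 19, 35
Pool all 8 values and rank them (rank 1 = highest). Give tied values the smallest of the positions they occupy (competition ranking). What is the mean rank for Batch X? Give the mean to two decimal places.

5.75

Sorted (descending): 45, 45, 35, 35, 28, 19, 6, 5
The 2 values of 45 occupy positions 1–2 → each gets rank 1.
The 2 values of 35 occupy positions 3–4 → each gets rank 3.
Batch X values → pooled ranks: 5→8, 6→7, 35→3, 28→5
Mean rank = (8 + 7 + 3 + 5) / 4 = 5.75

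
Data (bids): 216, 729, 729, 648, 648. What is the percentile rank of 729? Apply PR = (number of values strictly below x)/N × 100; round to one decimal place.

N = 5.
Strictly below 729: 3. Equal to 729: 2.
PR = 3/5 × 100 = 60.0

60.0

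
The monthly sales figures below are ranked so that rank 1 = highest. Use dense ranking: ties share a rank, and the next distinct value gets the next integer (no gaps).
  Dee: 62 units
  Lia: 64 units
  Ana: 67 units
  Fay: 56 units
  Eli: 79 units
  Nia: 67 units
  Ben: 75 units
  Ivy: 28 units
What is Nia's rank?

3

Sorted (descending): 79, 75, 67, 67, 64, 62, 56, 28
The 2 values of 67 share dense rank 3.
Remaining distinct values take the next consecutive integers.
Nia has value 67 units → rank 3.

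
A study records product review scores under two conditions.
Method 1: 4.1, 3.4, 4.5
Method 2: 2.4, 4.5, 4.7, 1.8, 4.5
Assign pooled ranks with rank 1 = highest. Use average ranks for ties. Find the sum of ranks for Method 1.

14

Sorted (descending): 4.7, 4.5, 4.5, 4.5, 4.1, 3.4, 2.4, 1.8
The 3 values of 4.5 occupy positions 2–4 → average rank 3.
Method 1 values → pooled ranks: 4.1→5, 3.4→6, 4.5→3
Rank sum = 5 + 6 + 3 = 14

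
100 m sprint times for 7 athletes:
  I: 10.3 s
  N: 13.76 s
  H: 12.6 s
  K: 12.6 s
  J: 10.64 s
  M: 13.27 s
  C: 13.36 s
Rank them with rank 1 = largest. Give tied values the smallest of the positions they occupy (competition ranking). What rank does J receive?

6

Sorted (descending): 13.76, 13.36, 13.27, 12.6, 12.6, 10.64, 10.3
The 2 values of 12.6 occupy positions 4–5 → each gets rank 4.
J has value 10.64 s → rank 6.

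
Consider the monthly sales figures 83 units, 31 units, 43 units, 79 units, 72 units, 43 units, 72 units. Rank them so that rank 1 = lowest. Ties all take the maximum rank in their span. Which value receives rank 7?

83

Sorted (ascending): 31, 43, 43, 72, 72, 79, 83
The 2 values of 43 occupy positions 2–3 → each gets rank 3.
The 2 values of 72 occupy positions 4–5 → each gets rank 5.
Rank 7 → value 83.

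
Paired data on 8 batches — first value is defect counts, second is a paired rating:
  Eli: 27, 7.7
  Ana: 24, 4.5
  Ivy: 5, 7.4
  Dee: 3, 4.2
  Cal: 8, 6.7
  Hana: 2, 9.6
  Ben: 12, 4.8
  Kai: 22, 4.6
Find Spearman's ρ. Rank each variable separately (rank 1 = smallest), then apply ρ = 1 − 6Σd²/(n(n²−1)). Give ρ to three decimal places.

Ranks of variable 1: 8, 7, 3, 2, 4, 1, 5, 6
Ranks of variable 2: 7, 2, 6, 1, 5, 8, 4, 3
d = r₁ − r₂: 1, 5, -3, 1, -1, -7, 1, 3
d²: 1, 25, 9, 1, 1, 49, 1, 9; Σd² = 96
ρ = 1 − 6·96/(8·63) = 1 − 576/504 = -0.143

-0.143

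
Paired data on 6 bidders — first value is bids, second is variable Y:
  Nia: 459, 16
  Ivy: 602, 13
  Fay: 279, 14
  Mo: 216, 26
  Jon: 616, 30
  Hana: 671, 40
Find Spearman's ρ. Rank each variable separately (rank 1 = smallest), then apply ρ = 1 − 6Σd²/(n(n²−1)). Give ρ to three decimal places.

Ranks of variable 1: 3, 4, 2, 1, 5, 6
Ranks of variable 2: 3, 1, 2, 4, 5, 6
d = r₁ − r₂: 0, 3, 0, -3, 0, 0
d²: 0, 9, 0, 9, 0, 0; Σd² = 18
ρ = 1 − 6·18/(6·35) = 1 − 108/210 = 0.486

0.486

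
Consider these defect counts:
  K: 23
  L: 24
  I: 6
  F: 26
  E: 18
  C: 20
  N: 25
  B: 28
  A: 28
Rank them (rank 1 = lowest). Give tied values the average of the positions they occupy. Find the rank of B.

8.5

Sorted (ascending): 6, 18, 20, 23, 24, 25, 26, 28, 28
The 2 values of 28 occupy positions 8–9 → average rank (8+9)/2 = 8.5.
B has value 28 → rank 8.5.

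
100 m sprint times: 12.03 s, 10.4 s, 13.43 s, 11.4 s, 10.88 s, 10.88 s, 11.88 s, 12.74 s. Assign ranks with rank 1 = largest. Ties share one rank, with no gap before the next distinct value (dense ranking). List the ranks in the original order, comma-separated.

3, 7, 1, 5, 6, 6, 4, 2

Sorted (descending): 13.43, 12.74, 12.03, 11.88, 11.4, 10.88, 10.88, 10.4
The 2 values of 10.88 share dense rank 6.
Remaining distinct values take the next consecutive integers.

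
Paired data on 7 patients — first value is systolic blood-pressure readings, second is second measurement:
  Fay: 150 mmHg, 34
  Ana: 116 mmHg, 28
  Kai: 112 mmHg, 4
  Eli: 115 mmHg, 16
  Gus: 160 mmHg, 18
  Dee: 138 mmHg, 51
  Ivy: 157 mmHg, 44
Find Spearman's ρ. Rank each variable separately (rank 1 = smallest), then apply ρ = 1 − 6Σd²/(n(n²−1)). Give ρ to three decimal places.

Ranks of variable 1: 5, 3, 1, 2, 7, 4, 6
Ranks of variable 2: 5, 4, 1, 2, 3, 7, 6
d = r₁ − r₂: 0, -1, 0, 0, 4, -3, 0
d²: 0, 1, 0, 0, 16, 9, 0; Σd² = 26
ρ = 1 − 6·26/(7·48) = 1 − 156/336 = 0.536

0.536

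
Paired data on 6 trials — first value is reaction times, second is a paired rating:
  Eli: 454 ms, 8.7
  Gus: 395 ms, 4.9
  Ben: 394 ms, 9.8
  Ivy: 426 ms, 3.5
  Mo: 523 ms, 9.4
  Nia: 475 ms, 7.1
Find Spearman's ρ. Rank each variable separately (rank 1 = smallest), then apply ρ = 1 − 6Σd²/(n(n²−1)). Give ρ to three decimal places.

Ranks of variable 1: 4, 2, 1, 3, 6, 5
Ranks of variable 2: 4, 2, 6, 1, 5, 3
d = r₁ − r₂: 0, 0, -5, 2, 1, 2
d²: 0, 0, 25, 4, 1, 4; Σd² = 34
ρ = 1 − 6·34/(6·35) = 1 − 204/210 = 0.029

0.029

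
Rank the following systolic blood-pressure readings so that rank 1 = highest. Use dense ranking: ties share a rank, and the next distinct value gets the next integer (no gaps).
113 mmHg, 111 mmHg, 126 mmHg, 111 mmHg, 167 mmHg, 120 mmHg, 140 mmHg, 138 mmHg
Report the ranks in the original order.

6, 7, 4, 7, 1, 5, 2, 3

Sorted (descending): 167, 140, 138, 126, 120, 113, 111, 111
The 2 values of 111 share dense rank 7.
Remaining distinct values take the next consecutive integers.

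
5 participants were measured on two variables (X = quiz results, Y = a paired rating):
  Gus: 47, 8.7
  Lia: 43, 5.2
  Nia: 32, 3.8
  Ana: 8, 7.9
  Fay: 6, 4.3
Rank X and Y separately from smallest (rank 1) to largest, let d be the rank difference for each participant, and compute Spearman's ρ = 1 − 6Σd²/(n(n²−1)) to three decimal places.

Ranks of variable 1: 5, 4, 3, 2, 1
Ranks of variable 2: 5, 3, 1, 4, 2
d = r₁ − r₂: 0, 1, 2, -2, -1
d²: 0, 1, 4, 4, 1; Σd² = 10
ρ = 1 − 6·10/(5·24) = 1 − 60/120 = 0.500

0.500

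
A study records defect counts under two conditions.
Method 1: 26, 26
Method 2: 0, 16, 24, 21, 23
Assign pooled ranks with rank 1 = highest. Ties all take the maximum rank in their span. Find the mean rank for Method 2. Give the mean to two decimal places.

Sorted (descending): 26, 26, 24, 23, 21, 16, 0
The 2 values of 26 occupy positions 1–2 → each gets rank 2.
Method 2 values → pooled ranks: 0→7, 16→6, 24→3, 21→5, 23→4
Mean rank = (7 + 6 + 3 + 5 + 4) / 5 = 5.00

5.00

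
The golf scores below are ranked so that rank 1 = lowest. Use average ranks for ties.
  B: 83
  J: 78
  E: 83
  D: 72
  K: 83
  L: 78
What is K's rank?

5

Sorted (ascending): 72, 78, 78, 83, 83, 83
The 2 values of 78 occupy positions 2–3 → average rank (2+3)/2 = 2.5.
The 3 values of 83 occupy positions 4–6 → average rank 5.
K has value 83 → rank 5.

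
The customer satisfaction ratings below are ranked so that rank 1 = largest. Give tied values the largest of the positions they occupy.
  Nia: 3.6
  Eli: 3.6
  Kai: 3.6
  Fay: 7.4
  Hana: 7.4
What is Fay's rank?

2

Sorted (descending): 7.4, 7.4, 3.6, 3.6, 3.6
The 2 values of 7.4 occupy positions 1–2 → each gets rank 2.
The 3 values of 3.6 occupy positions 3–5 → each gets rank 5.
Fay has value 7.4 → rank 2.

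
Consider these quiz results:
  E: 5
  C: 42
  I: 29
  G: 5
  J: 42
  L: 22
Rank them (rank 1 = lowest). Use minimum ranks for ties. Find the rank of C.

5

Sorted (ascending): 5, 5, 22, 29, 42, 42
The 2 values of 5 occupy positions 1–2 → each gets rank 1.
The 2 values of 42 occupy positions 5–6 → each gets rank 5.
C has value 42 → rank 5.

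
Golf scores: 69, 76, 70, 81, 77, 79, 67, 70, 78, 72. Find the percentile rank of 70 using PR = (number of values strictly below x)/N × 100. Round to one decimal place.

N = 10.
Strictly below 70: 2. Equal to 70: 2.
PR = 2/10 × 100 = 20.0

20.0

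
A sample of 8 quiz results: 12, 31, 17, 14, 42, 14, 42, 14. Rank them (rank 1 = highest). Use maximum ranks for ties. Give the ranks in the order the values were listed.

8, 3, 4, 7, 2, 7, 2, 7

Sorted (descending): 42, 42, 31, 17, 14, 14, 14, 12
The 2 values of 42 occupy positions 1–2 → each gets rank 2.
The 3 values of 14 occupy positions 5–7 → each gets rank 7.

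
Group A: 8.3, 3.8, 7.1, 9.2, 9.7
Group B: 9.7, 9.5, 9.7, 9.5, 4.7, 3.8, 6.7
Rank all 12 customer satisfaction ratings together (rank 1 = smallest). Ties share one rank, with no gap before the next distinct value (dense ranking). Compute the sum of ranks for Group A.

Sorted (ascending): 3.8, 3.8, 4.7, 6.7, 7.1, 8.3, 9.2, 9.5, 9.5, 9.7, 9.7, 9.7
The 2 values of 3.8 share dense rank 1.
The 2 values of 9.5 share dense rank 7.
The 3 values of 9.7 share dense rank 8.
Remaining distinct values take the next consecutive integers.
Group A values → pooled ranks: 8.3→5, 3.8→1, 7.1→4, 9.2→6, 9.7→8
Rank sum = 5 + 1 + 4 + 6 + 8 = 24

24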